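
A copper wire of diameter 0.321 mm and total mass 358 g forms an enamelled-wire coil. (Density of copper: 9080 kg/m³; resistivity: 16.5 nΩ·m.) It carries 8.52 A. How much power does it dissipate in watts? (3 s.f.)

7210 W

ρ = 16.5 nΩ·m = 1.65×10^-8 Ω·m
A = π(d/2)² = π(1.6050e-04 m)² = 8.0928e-08 m²
L = m/(density·A) = 0.358/(9080×8.0928e-08) = 487.2 m
R = ρL/A = (1.65×10^-8)(487.2)/(8.0928e-08) = 99.33 Ω
P = I²R = (8.52)² × 99.33 = 7210 W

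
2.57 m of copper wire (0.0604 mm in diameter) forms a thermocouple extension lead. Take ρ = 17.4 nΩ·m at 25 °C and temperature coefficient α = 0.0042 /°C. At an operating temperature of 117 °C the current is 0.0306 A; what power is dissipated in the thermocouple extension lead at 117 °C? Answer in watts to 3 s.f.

0.0203 W

ρ = 17.4 nΩ·m = 1.74×10^-8 Ω·m
A = π(d/2)² = π(3.0200e-05 m)² = 2.865e-09 m²
R₍25₎ = ρL/A = (1.74×10^-8)(2.57)/(2.865e-09) = 15.61 Ω
R₍117₎ = R₍25₎(1 + αΔT) = 15.61 × (1 + 0.0042×92) = 21.64 Ω
P = I²R = (0.0306)² × 21.64 = 0.0203 W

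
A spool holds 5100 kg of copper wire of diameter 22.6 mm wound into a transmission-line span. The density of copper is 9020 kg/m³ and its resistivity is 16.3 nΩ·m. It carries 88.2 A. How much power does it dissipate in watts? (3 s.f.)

ρ = 16.3 nΩ·m = 1.63×10^-8 Ω·m
A = π(d/2)² = π(1.1300e-02 m)² = 4.0115e-04 m²
L = m/(density·A) = 5100/(9020×4.0115e-04) = 1409 m
R = ρL/A = (1.63×10^-8)(1409)/(4.0115e-04) = 0.05727 Ω
P = I²R = (88.2)² × 0.05727 = 446 W

446 W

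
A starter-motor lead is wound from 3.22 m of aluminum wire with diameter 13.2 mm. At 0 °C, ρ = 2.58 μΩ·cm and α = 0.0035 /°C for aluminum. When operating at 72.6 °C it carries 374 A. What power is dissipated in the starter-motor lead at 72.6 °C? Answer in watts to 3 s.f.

ρ = 2.58 μΩ·cm = 2.58×10^-8 Ω·m
A = π(d/2)² = π(6.6000e-03 m)² = 1.368e-04 m²
R₍0₎ = ρL/A = (2.58×10^-8)(3.22)/(1.368e-04) = 6.071×10^-4 Ω
R₍72.6₎ = R₍0₎(1 + αΔT) = 6.071×10^-4 × (1 + 0.0035×72.6) = 7.613×10^-4 Ω
P = I²R = (374)² × 7.613×10^-4 = 106 W

106 W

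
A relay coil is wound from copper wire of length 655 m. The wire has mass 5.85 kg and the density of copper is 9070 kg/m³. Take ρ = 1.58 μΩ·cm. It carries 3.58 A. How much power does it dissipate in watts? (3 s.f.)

ρ = 1.58 μΩ·cm = 1.58×10^-8 Ω·m
A = m/(density·L) = 5.85/(9070×655) = 9.8471e-07 m²
R = ρL/A = (1.58×10^-8)(655)/(9.8471e-07) = 10.51 Ω
P = I²R = (3.58)² × 10.51 = 135 W

135 W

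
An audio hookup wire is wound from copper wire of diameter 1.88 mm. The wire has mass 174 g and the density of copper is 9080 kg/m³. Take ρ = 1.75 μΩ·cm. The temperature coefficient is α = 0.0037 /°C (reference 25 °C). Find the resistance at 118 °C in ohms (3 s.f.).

ρ = 1.75 μΩ·cm = 1.75×10^-8 Ω·m
A = π(d/2)² = π(9.4000e-04 m)² = 2.7759e-06 m²
L = m/(density·A) = 0.174/(9080×2.7759e-06) = 6.903 m
R = ρL/A = (1.75×10^-8)(6.903)/(2.7759e-06) = 0.04352 Ω
R(118 °C) = 0.04352 × (1 + 0.0037×93) = 0.0585 Ω

0.0585 Ω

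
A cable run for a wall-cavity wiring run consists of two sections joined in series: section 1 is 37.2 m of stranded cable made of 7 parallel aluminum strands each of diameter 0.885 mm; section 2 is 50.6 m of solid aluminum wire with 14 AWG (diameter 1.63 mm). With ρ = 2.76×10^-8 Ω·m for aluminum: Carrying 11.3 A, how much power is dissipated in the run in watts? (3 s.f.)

116 W

Section 1: A_strand = π(4.4250e-04)² = 6.151e-07 m²; R₁ = ρL/(N·A_s) = (2.76×10^-8)(37.2)/(7×6.151e-07) = 0.2384 Ω
Section 2: A = π(1.63/2 mm)² = π(8.1500e-04 m)² = 2.087e-06 m²
R₂ = (2.76×10^-8)(50.6)/(2.087e-06) = 0.6693 Ω
R = R₁ + R₂ = 0.9077 Ω
P = I²R = (11.3)² × 0.9077 = 116 W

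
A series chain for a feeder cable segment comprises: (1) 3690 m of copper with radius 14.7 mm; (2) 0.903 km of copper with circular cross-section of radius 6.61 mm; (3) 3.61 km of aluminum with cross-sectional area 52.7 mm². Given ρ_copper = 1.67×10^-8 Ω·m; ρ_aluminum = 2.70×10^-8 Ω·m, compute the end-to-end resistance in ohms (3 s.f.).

Seg 1: A = πr² = π(1.4700e-02 m)² = 6.789e-04 m²
R_1 = (1.67×10^-8)(3690)/(6.789e-04) = 0.09077 Ω
Seg 2: A = πr² = π(6.6100e-03 m)² = 1.373e-04 m²
R_2 = (1.67×10^-8)(903)/(1.373e-04) = 0.1099 Ω
Seg 3: A = 52.7 mm² = 5.270e-05 m²
R_3 = (2.70×10^-8)(3610)/(5.270e-05) = 1.85 Ω
R_total = R_1 + R_2 + R_3 = 2.05 Ω

2.05 Ω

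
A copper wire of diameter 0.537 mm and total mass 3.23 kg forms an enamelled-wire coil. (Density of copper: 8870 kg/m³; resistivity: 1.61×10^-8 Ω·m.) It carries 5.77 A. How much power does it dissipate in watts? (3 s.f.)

3810 W

A = π(d/2)² = π(2.6850e-04 m)² = 2.2648e-07 m²
L = m/(density·A) = 3.23/(8870×2.2648e-07) = 1608 m
R = ρL/A = (1.61×10^-8)(1608)/(2.2648e-07) = 114.3 Ω
P = I²R = (5.77)² × 114.3 = 3810 W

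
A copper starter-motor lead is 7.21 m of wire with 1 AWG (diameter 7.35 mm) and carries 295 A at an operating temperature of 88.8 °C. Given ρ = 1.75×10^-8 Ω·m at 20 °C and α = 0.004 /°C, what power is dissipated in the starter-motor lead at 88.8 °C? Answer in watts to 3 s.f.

A = π(7.35/2 mm)² = π(3.6750e-03 m)² = 4.243e-05 m²
R₍20₎ = ρL/A = (1.75×10^-8)(7.21)/(4.243e-05) = 0.002974 Ω
R₍88.8₎ = R₍20₎(1 + αΔT) = 0.002974 × (1 + 0.004×68.8) = 0.003792 Ω
P = I²R = (295)² × 0.003792 = 330 W

330 W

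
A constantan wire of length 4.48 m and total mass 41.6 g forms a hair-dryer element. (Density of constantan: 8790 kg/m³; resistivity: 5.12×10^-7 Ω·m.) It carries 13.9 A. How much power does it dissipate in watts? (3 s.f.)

420 W

A = m/(density·L) = 0.0416/(8790×4.48) = 1.0564e-06 m²
R = ρL/A = (5.12×10^-7)(4.48)/(1.0564e-06) = 2.171 Ω
P = I²R = (13.9)² × 2.171 = 420 W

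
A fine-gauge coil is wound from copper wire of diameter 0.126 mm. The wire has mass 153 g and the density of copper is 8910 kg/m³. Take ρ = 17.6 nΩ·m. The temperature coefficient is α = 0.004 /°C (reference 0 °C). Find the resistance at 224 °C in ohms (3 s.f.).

ρ = 17.6 nΩ·m = 1.76×10^-8 Ω·m
A = π(d/2)² = π(6.3000e-05 m)² = 1.2469e-08 m²
L = m/(density·A) = 0.153/(8910×1.2469e-08) = 1377 m
R = ρL/A = (1.76×10^-8)(1377)/(1.2469e-08) = 1944 Ω
R(224 °C) = 1944 × (1 + 0.004×224) = 3690 Ω

3690 Ω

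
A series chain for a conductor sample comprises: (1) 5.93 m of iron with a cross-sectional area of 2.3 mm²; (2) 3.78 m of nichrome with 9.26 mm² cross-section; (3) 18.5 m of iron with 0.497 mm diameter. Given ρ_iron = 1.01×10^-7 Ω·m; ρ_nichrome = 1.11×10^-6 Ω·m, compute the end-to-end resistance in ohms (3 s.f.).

10.3 Ω

Seg 1: A = 2.3 mm² = 2.300e-06 m²
R_1 = (1.01×10^-7)(5.93)/(2.300e-06) = 0.2604 Ω
Seg 2: A = 9.26 mm² = 9.260e-06 m²
R_2 = (1.11×10^-6)(3.78)/(9.260e-06) = 0.4531 Ω
Seg 3: A = π(d/2)² = π(2.4850e-04 m)² = 1.940e-07 m²
R_3 = (1.01×10^-7)(18.5)/(1.940e-07) = 9.631 Ω
R_total = R_1 + R_2 + R_3 = 10.3 Ω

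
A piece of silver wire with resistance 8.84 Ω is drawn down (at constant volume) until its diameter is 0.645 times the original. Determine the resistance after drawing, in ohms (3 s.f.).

Volume constant ⇒ L' = L/r² with r = 0.645. R' = ρL'/A' = ρ(L/r²)/(πr²d₀²/4) = R/r⁴.
R' = 5.778 × 8.84 = 51.1 Ω

51.1 Ω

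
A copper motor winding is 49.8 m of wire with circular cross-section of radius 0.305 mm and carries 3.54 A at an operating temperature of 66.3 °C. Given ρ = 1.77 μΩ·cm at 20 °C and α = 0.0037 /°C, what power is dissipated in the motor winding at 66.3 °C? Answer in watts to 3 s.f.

44.3 W

ρ = 1.77 μΩ·cm = 1.77×10^-8 Ω·m
A = πr² = π(3.0500e-04 m)² = 2.922e-07 m²
R₍20₎ = ρL/A = (1.77×10^-8)(49.8)/(2.922e-07) = 3.016 Ω
R₍66.3₎ = R₍20₎(1 + αΔT) = 3.016 × (1 + 0.0037×46.3) = 3.533 Ω
P = I²R = (3.54)² × 3.533 = 44.3 W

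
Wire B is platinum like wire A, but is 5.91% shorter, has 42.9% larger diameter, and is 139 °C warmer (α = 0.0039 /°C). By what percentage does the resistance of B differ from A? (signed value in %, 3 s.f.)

-28.9%

R ∝ ρL/d² with ρ ∝ (1+αΔT), so R_B/R_A = (1 − 5.91/100) × (1 + 42.9/100)⁻² × (1 + 0.0039×139)
= 0.9409 × 0.4897 × 1.542 = 0.7105
(R_B − R_A)/R_A = 0.7105 − 1 = -28.9%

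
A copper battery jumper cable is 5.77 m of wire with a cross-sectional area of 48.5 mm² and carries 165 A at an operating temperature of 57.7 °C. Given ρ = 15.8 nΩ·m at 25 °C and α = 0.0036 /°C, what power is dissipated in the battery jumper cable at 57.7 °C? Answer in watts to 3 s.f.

ρ = 15.8 nΩ·m = 1.58×10^-8 Ω·m
A = 48.5 mm² = 4.850e-05 m²
R₍25₎ = ρL/A = (1.58×10^-8)(5.77)/(4.850e-05) = 0.00188 Ω
R₍57.7₎ = R₍25₎(1 + αΔT) = 0.00188 × (1 + 0.0036×32.7) = 0.002101 Ω
P = I²R = (165)² × 0.002101 = 57.2 W

57.2 W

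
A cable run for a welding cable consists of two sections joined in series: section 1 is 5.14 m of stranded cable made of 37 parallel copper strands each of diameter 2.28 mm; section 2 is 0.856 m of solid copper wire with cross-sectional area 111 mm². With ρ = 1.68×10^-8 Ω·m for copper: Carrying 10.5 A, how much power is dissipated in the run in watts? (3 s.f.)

Section 1: A_strand = π(1.1400e-03)² = 4.083e-06 m²; R₁ = ρL/(N·A_s) = (1.68×10^-8)(5.14)/(37×4.083e-06) = 5.716×10^-4 Ω
Section 2: A = 111 mm² = 1.110e-04 m²
R₂ = (1.68×10^-8)(0.856)/(1.110e-04) = 1.296×10^-4 Ω
R = R₁ + R₂ = 7.012×10^-4 Ω
P = I²R = (10.5)² × 7.012×10^-4 = 0.0773 W

0.0773 W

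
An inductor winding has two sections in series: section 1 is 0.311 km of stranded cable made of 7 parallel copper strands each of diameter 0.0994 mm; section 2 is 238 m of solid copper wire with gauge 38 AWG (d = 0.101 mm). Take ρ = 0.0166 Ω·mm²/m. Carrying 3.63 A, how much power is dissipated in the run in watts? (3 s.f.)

7750 W

ρ = 0.0166 Ω·mm²/m = 1.66×10^-8 Ω·m
Section 1: A_strand = π(4.9700e-05)² = 7.760e-09 m²; R₁ = ρL/(N·A_s) = (1.66×10^-8)(311)/(7×7.760e-09) = 95.04 Ω
Section 2: A = π(0.101/2 mm)² = π(5.0500e-05 m)² = 8.012e-09 m²
R₂ = (1.66×10^-8)(238)/(8.012e-09) = 493.1 Ω
R = R₁ + R₂ = 588.2 Ω
P = I²R = (3.63)² × 588.2 = 7750 W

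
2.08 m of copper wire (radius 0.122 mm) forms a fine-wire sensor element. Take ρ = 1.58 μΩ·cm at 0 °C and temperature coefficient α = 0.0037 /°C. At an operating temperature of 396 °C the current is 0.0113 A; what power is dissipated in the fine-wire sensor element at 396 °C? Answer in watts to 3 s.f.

ρ = 1.58 μΩ·cm = 1.58×10^-8 Ω·m
A = πr² = π(1.2200e-04 m)² = 4.676e-08 m²
R₍0₎ = ρL/A = (1.58×10^-8)(2.08)/(4.676e-08) = 0.7028 Ω
R₍396₎ = R₍0₎(1 + αΔT) = 0.7028 × (1 + 0.0037×396) = 1.733 Ω
P = I²R = (0.0113)² × 1.733 = 2.21×10^-4 W

2.21×10^-4 W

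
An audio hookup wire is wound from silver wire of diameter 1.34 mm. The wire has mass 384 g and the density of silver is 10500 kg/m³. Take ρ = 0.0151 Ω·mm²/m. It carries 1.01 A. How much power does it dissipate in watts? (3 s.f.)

0.283 W

ρ = 0.0151 Ω·mm²/m = 1.51×10^-8 Ω·m
A = π(d/2)² = π(6.7000e-04 m)² = 1.4103e-06 m²
L = m/(density·A) = 0.384/(10500×1.4103e-06) = 25.93 m
R = ρL/A = (1.51×10^-8)(25.93)/(1.4103e-06) = 0.2777 Ω
P = I²R = (1.01)² × 0.2777 = 0.283 W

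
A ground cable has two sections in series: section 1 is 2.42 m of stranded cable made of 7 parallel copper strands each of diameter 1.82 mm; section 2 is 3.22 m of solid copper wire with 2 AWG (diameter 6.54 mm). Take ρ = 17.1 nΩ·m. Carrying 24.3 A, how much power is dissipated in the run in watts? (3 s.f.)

ρ = 17.1 nΩ·m = 1.71×10^-8 Ω·m
Section 1: A_strand = π(9.1000e-04)² = 2.602e-06 m²; R₁ = ρL/(N·A_s) = (1.71×10^-8)(2.42)/(7×2.602e-06) = 0.002272 Ω
Section 2: A = π(6.54/2 mm)² = π(3.2700e-03 m)² = 3.359e-05 m²
R₂ = (1.71×10^-8)(3.22)/(3.359e-05) = 0.001639 Ω
R = R₁ + R₂ = 0.003911 Ω
P = I²R = (24.3)² × 0.003911 = 2.31 W

2.31 W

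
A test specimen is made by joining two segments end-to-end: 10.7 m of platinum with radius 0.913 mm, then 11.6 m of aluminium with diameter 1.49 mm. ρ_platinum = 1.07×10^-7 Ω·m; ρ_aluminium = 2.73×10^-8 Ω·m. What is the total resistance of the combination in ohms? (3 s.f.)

0.619 Ω

Segment 1: A = πr² = π(9.1300e-04 m)² = 2.619e-06 m²
R₁ = ρL/A = (1.07×10^-7)(10.7)/(2.619e-06) = 0.4372 Ω
Segment 2: A = π(d/2)² = π(7.4500e-04 m)² = 1.744e-06 m²
R₂ = (2.73×10^-8)(11.6)/(1.744e-06) = 0.1816 Ω
R = R₁ + R₂ = 0.619 Ω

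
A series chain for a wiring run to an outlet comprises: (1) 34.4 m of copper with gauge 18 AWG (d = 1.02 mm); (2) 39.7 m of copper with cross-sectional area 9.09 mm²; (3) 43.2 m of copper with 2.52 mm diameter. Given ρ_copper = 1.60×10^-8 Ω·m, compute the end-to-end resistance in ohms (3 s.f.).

0.882 Ω

Seg 1: A = π(1.02/2 mm)² = π(5.1000e-04 m)² = 8.171e-07 m²
R_1 = (1.60×10^-8)(34.4)/(8.171e-07) = 0.6736 Ω
Seg 2: A = 9.09 mm² = 9.090e-06 m²
R_2 = (1.60×10^-8)(39.7)/(9.090e-06) = 0.06988 Ω
Seg 3: A = π(d/2)² = π(1.2600e-03 m)² = 4.988e-06 m²
R_3 = (1.60×10^-8)(43.2)/(4.988e-06) = 0.1386 Ω
R_total = R_1 + R_2 + R_3 = 0.882 Ω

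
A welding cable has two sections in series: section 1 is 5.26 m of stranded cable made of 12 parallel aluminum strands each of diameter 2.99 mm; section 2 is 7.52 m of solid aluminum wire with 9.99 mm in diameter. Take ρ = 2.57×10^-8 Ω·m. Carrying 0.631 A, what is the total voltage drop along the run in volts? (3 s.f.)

Section 1: A_strand = π(1.4950e-03)² = 7.022e-06 m²; R₁ = ρL/(N·A_s) = (2.57×10^-8)(5.26)/(12×7.022e-06) = 0.001604 Ω
Section 2: A = π(d/2)² = π(4.9950e-03 m)² = 7.838e-05 m²
R₂ = (2.57×10^-8)(7.52)/(7.838e-05) = 0.002466 Ω
R = R₁ + R₂ = 0.00407 Ω
V = IR = 0.631 × 0.00407 = 0.00257 V

0.00257 V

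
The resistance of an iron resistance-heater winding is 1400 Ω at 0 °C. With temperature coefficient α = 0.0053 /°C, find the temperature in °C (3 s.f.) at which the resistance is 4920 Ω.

R = R₀(1 + α(T − T₀)) ⇒ T = T₀ + (R/R₀ − 1)/α
T = 0 + (4920/1400 − 1)/0.0053 = 0 + (2.514)/0.0053 = 474 °C

474 °C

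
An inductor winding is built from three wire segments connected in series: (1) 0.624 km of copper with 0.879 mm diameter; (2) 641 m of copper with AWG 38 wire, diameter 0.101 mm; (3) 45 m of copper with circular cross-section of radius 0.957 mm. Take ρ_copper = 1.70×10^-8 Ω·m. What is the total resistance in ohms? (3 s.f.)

1380 Ω

Seg 1: A = π(d/2)² = π(4.3950e-04 m)² = 6.068e-07 m²
R_1 = (1.70×10^-8)(624)/(6.068e-07) = 17.48 Ω
Seg 2: A = π(0.101/2 mm)² = π(5.0500e-05 m)² = 8.012e-09 m²
R_2 = (1.70×10^-8)(641)/(8.012e-09) = 1360 Ω
Seg 3: A = πr² = π(9.5700e-04 m)² = 2.877e-06 m²
R_3 = (1.70×10^-8)(45)/(2.877e-06) = 0.2659 Ω
R_total = R_1 + R_2 + R_3 = 1380 Ω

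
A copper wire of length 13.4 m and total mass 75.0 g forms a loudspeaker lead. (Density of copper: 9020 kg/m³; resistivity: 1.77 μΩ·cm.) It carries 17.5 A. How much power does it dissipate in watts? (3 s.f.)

ρ = 1.77 μΩ·cm = 1.77×10^-8 Ω·m
A = m/(density·L) = 0.075/(9020×13.4) = 6.2051e-07 m²
R = ρL/A = (1.77×10^-8)(13.4)/(6.2051e-07) = 0.3822 Ω
P = I²R = (17.5)² × 0.3822 = 117 W

117 W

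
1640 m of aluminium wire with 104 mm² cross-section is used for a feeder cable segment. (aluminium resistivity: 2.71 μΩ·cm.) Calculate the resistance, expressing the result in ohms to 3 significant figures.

ρ = 2.71 μΩ·cm = 2.71×10^-8 Ω·m
A = 104 mm² = 1.040e-04 m²
R = ρL/A = (2.71×10^-8)(1640 m)/(1.040e-04 m²) = 0.427 Ω

0.427 Ω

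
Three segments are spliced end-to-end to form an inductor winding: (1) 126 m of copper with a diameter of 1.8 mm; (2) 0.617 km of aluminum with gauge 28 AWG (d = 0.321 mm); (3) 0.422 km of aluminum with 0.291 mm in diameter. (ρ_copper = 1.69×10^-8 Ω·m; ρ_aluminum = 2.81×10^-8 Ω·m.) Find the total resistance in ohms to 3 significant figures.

393 Ω

Seg 1: A = π(d/2)² = π(9.0000e-04 m)² = 2.545e-06 m²
R_1 = (1.69×10^-8)(126)/(2.545e-06) = 0.8368 Ω
Seg 2: A = π(0.321/2 mm)² = π(1.6050e-04 m)² = 8.093e-08 m²
R_2 = (2.81×10^-8)(617)/(8.093e-08) = 214.2 Ω
Seg 3: A = π(d/2)² = π(1.4550e-04 m)² = 6.651e-08 m²
R_3 = (2.81×10^-8)(422)/(6.651e-08) = 178.3 Ω
R_total = R_1 + R_2 + R_3 = 393 Ω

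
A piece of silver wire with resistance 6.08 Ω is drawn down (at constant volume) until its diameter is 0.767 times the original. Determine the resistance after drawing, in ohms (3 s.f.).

Volume constant ⇒ L' = L/r² with r = 0.767. R' = ρL'/A' = ρ(L/r²)/(πr²d₀²/4) = R/r⁴.
R' = 2.889 × 6.08 = 17.6 Ω

17.6 Ω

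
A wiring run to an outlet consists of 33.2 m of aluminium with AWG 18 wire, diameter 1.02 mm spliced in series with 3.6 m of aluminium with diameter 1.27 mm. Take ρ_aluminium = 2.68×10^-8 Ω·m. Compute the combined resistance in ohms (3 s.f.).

Segment 1: A = π(1.02/2 mm)² = π(5.1000e-04 m)² = 8.171e-07 m²
R₁ = ρL/A = (2.68×10^-8)(33.2)/(8.171e-07) = 1.089 Ω
Segment 2: A = π(d/2)² = π(6.3500e-04 m)² = 1.267e-06 m²
R₂ = (2.68×10^-8)(3.6)/(1.267e-06) = 0.07616 Ω
R = R₁ + R₂ = 1.17 Ω

1.17 Ω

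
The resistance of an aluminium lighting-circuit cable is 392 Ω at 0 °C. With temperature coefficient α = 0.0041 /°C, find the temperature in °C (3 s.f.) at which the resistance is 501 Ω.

67.8 °C

R = R₀(1 + α(T − T₀)) ⇒ T = T₀ + (R/R₀ − 1)/α
T = 0 + (501/392 − 1)/0.0041 = 0 + (0.2781)/0.0041 = 67.8 °C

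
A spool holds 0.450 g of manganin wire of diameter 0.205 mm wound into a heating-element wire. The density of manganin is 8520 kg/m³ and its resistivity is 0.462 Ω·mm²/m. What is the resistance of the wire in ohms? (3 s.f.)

22.4 Ω

ρ = 0.462 Ω·mm²/m = 4.62×10^-7 Ω·m
A = π(d/2)² = π(1.0250e-04 m)² = 3.3006e-08 m²
L = m/(density·A) = 4.500×10^-4/(8520×3.3006e-08) = 1.6 m
R = ρL/A = (4.62×10^-7)(1.6)/(3.3006e-08) = 22.4 Ω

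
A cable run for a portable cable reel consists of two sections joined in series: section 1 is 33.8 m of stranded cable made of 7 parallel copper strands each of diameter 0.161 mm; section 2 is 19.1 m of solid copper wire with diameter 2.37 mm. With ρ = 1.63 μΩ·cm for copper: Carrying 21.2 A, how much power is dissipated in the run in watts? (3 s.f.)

1770 W

ρ = 1.63 μΩ·cm = 1.63×10^-8 Ω·m
Section 1: A_strand = π(8.0500e-05)² = 2.036e-08 m²; R₁ = ρL/(N·A_s) = (1.63×10^-8)(33.8)/(7×2.036e-08) = 3.866 Ω
Section 2: A = π(d/2)² = π(1.1850e-03 m)² = 4.412e-06 m²
R₂ = (1.63×10^-8)(19.1)/(4.412e-06) = 0.07057 Ω
R = R₁ + R₂ = 3.937 Ω
P = I²R = (21.2)² × 3.937 = 1770 W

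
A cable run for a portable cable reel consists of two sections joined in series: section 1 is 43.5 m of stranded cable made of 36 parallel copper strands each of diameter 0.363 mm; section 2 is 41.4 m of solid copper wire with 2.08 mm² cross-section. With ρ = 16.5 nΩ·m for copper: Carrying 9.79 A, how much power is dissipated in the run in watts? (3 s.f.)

49.9 W

ρ = 16.5 nΩ·m = 1.65×10^-8 Ω·m
Section 1: A_strand = π(1.8150e-04)² = 1.035e-07 m²; R₁ = ρL/(N·A_s) = (1.65×10^-8)(43.5)/(36×1.035e-07) = 0.1926 Ω
Section 2: A = 2.08 mm² = 2.080e-06 m²
R₂ = (1.65×10^-8)(41.4)/(2.080e-06) = 0.3284 Ω
R = R₁ + R₂ = 0.5211 Ω
P = I²R = (9.79)² × 0.5211 = 49.9 W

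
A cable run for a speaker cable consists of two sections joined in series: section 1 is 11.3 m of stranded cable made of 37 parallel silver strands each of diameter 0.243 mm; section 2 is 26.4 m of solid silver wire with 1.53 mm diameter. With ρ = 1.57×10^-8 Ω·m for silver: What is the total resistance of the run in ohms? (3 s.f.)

0.329 Ω

Section 1: A_strand = π(1.2150e-04)² = 4.638e-08 m²; R₁ = ρL/(N·A_s) = (1.57×10^-8)(11.3)/(37×4.638e-08) = 0.1034 Ω
Section 2: A = π(d/2)² = π(7.6500e-04 m)² = 1.839e-06 m²
R₂ = (1.57×10^-8)(26.4)/(1.839e-06) = 0.2254 Ω
R = R₁ + R₂ = 0.329 Ω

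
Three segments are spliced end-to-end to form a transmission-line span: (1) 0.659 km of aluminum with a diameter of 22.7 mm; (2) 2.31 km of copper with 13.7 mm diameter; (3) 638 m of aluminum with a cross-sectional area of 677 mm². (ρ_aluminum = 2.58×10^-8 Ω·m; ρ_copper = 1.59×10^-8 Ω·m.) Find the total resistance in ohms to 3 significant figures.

Seg 1: A = π(d/2)² = π(1.1350e-02 m)² = 4.047e-04 m²
R_1 = (2.58×10^-8)(659)/(4.047e-04) = 0.04201 Ω
Seg 2: A = π(d/2)² = π(6.8500e-03 m)² = 1.474e-04 m²
R_2 = (1.59×10^-8)(2310)/(1.474e-04) = 0.2492 Ω
Seg 3: A = 677 mm² = 6.770e-04 m²
R_3 = (2.58×10^-8)(638)/(6.770e-04) = 0.02431 Ω
R_total = R_1 + R_2 + R_3 = 0.315 Ω

0.315 Ω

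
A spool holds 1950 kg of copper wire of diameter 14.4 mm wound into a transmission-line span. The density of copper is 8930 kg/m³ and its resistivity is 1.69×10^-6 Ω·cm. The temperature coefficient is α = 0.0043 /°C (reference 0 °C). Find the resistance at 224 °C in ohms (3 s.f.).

0.273 Ω

ρ = 1.69×10^-6 Ω·cm = 1.69×10^-8 Ω·m
A = π(d/2)² = π(7.2000e-03 m)² = 1.6286e-04 m²
L = m/(density·A) = 1950/(8930×1.6286e-04) = 1341 m
R = ρL/A = (1.69×10^-8)(1341)/(1.6286e-04) = 0.1391 Ω
R(224 °C) = 0.1391 × (1 + 0.0043×224) = 0.273 Ω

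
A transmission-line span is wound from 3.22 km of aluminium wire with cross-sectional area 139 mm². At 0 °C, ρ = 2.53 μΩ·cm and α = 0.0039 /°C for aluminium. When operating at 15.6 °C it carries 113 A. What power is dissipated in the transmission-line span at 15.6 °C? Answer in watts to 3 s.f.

ρ = 2.53 μΩ·cm = 2.53×10^-8 Ω·m
A = 139 mm² = 1.390e-04 m²
R₍0₎ = ρL/A = (2.53×10^-8)(3220)/(1.390e-04) = 0.5861 Ω
R₍15.6₎ = R₍0₎(1 + αΔT) = 0.5861 × (1 + 0.0039×15.6) = 0.6217 Ω
P = I²R = (113)² × 0.6217 = 7940 W

7940 W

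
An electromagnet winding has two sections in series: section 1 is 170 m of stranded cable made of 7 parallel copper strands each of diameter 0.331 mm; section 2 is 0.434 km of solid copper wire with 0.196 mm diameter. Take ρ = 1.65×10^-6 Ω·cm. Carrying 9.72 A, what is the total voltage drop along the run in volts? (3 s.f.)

ρ = 1.65×10^-6 Ω·cm = 1.65×10^-8 Ω·m
Section 1: A_strand = π(1.6550e-04)² = 8.605e-08 m²; R₁ = ρL/(N·A_s) = (1.65×10^-8)(170)/(7×8.605e-08) = 4.657 Ω
Section 2: A = π(d/2)² = π(9.8000e-05 m)² = 3.017e-08 m²
R₂ = (1.65×10^-8)(434)/(3.017e-08) = 237.3 Ω
R = R₁ + R₂ = 242 Ω
V = IR = 9.72 × 242 = 2350 V

2350 V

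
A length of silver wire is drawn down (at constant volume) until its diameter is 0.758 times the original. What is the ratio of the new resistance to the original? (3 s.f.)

Volume constant ⇒ L' = L/r² with r = 0.758. R' = ρL'/A' = ρ(L/r²)/(πr²d₀²/4) = R/r⁴.
Factor = 3.03

3.03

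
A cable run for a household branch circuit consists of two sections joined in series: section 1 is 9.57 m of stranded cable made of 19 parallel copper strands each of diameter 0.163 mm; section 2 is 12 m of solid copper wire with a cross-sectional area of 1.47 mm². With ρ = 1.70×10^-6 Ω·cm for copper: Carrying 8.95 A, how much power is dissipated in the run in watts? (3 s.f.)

ρ = 1.70×10^-6 Ω·cm = 1.70×10^-8 Ω·m
Section 1: A_strand = π(8.1500e-05)² = 2.087e-08 m²; R₁ = ρL/(N·A_s) = (1.70×10^-8)(9.57)/(19×2.087e-08) = 0.4103 Ω
Section 2: A = 1.47 mm² = 1.470e-06 m²
R₂ = (1.70×10^-8)(12)/(1.470e-06) = 0.1388 Ω
R = R₁ + R₂ = 0.5491 Ω
P = I²R = (8.95)² × 0.5491 = 44.0 W

44.0 W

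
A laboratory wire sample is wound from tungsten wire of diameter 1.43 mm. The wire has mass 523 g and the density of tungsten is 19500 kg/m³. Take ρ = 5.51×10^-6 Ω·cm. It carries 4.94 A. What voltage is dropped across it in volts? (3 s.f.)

2.83 V

ρ = 5.51×10^-6 Ω·cm = 5.51×10^-8 Ω·m
A = π(d/2)² = π(7.1500e-04 m)² = 1.6061e-06 m²
L = m/(density·A) = 0.523/(19500×1.6061e-06) = 16.7 m
R = ρL/A = (5.51×10^-8)(16.7)/(1.6061e-06) = 0.5729 Ω
V = IR = 4.94 × 0.5729 = 2.83 V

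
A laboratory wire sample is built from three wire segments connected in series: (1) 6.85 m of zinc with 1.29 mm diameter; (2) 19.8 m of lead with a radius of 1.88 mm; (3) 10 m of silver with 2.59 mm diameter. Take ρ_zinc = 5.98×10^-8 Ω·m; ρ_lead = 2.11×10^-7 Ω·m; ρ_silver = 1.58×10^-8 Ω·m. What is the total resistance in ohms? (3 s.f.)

Seg 1: A = π(d/2)² = π(6.4500e-04 m)² = 1.307e-06 m²
R_1 = (5.98×10^-8)(6.85)/(1.307e-06) = 0.3134 Ω
Seg 2: A = πr² = π(1.8800e-03 m)² = 1.110e-05 m²
R_2 = (2.11×10^-7)(19.8)/(1.110e-05) = 0.3763 Ω
Seg 3: A = π(d/2)² = π(1.2950e-03 m)² = 5.269e-06 m²
R_3 = (1.58×10^-8)(10)/(5.269e-06) = 0.02999 Ω
R_total = R_1 + R_2 + R_3 = 0.720 Ω

0.720 Ω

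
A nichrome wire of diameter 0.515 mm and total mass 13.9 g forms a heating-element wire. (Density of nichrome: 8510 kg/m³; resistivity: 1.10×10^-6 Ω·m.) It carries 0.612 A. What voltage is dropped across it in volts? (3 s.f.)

A = π(d/2)² = π(2.5750e-04 m)² = 2.0831e-07 m²
L = m/(density·A) = 0.0139/(8510×2.0831e-07) = 7.841 m
R = ρL/A = (1.10×10^-6)(7.841)/(2.0831e-07) = 41.41 Ω
V = IR = 0.612 × 41.41 = 25.3 V

25.3 V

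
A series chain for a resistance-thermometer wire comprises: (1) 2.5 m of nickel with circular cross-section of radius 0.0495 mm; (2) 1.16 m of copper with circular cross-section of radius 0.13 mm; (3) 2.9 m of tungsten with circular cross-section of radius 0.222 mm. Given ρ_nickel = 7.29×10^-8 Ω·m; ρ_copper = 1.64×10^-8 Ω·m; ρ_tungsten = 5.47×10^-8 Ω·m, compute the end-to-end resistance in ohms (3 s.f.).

Seg 1: A = πr² = π(4.9500e-05 m)² = 7.698e-09 m²
R_1 = (7.29×10^-8)(2.5)/(7.698e-09) = 23.68 Ω
Seg 2: A = πr² = π(1.3000e-04 m)² = 5.309e-08 m²
R_2 = (1.64×10^-8)(1.16)/(5.309e-08) = 0.3583 Ω
Seg 3: A = πr² = π(2.2200e-04 m)² = 1.548e-07 m²
R_3 = (5.47×10^-8)(2.9)/(1.548e-07) = 1.025 Ω
R_total = R_1 + R_2 + R_3 = 25.1 Ω

25.1 Ω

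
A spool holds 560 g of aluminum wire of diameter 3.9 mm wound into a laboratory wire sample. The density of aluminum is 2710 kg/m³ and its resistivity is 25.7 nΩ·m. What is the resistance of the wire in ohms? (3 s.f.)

0.0372 Ω

ρ = 25.7 nΩ·m = 2.57×10^-8 Ω·m
A = π(d/2)² = π(1.9500e-03 m)² = 1.1946e-05 m²
L = m/(density·A) = 0.56/(2710×1.1946e-05) = 17.3 m
R = ρL/A = (2.57×10^-8)(17.3)/(1.1946e-05) = 0.0372 Ω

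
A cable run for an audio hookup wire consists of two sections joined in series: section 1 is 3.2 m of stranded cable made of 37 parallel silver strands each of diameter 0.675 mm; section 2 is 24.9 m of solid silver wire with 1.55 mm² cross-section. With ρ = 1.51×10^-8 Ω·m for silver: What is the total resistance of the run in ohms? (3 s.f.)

Section 1: A_strand = π(3.3750e-04)² = 3.578e-07 m²; R₁ = ρL/(N·A_s) = (1.51×10^-8)(3.2)/(37×3.578e-07) = 0.003649 Ω
Section 2: A = 1.55 mm² = 1.550e-06 m²
R₂ = (1.51×10^-8)(24.9)/(1.550e-06) = 0.2426 Ω
R = R₁ + R₂ = 0.246 Ω

0.246 Ω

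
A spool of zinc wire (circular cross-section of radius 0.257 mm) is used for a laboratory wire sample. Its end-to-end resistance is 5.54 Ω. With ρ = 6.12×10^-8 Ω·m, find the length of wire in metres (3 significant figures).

A = πr² = π(2.5700e-04 m)² = 2.075e-07 m²
L = RA/ρ = (5.54)(2.075e-07)/(6.12×10^-8) = 18.8 m

18.8 m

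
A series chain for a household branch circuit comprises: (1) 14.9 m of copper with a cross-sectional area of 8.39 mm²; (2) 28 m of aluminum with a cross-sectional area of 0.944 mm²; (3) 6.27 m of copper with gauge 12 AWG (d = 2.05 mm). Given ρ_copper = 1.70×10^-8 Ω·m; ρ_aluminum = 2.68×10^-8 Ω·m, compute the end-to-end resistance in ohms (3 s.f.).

0.857 Ω

Seg 1: A = 8.39 mm² = 8.390e-06 m²
R_1 = (1.70×10^-8)(14.9)/(8.390e-06) = 0.03019 Ω
Seg 2: A = 0.944 mm² = 9.440e-07 m²
R_2 = (2.68×10^-8)(28)/(9.440e-07) = 0.7949 Ω
Seg 3: A = π(2.05/2 mm)² = π(1.0250e-03 m)² = 3.301e-06 m²
R_3 = (1.70×10^-8)(6.27)/(3.301e-06) = 0.03229 Ω
R_total = R_1 + R_2 + R_3 = 0.857 Ω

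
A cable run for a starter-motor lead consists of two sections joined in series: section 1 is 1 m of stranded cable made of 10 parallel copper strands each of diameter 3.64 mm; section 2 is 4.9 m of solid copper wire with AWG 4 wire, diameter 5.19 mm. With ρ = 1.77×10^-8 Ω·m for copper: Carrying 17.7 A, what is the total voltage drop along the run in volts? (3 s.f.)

0.0756 V

Section 1: A_strand = π(1.8200e-03)² = 1.041e-05 m²; R₁ = ρL/(N·A_s) = (1.77×10^-8)(1)/(10×1.041e-05) = 1.701×10^-4 Ω
Section 2: A = π(5.19/2 mm)² = π(2.5950e-03 m)² = 2.116e-05 m²
R₂ = (1.77×10^-8)(4.9)/(2.116e-05) = 0.0041 Ω
R = R₁ + R₂ = 0.00427 Ω
V = IR = 17.7 × 0.00427 = 0.0756 V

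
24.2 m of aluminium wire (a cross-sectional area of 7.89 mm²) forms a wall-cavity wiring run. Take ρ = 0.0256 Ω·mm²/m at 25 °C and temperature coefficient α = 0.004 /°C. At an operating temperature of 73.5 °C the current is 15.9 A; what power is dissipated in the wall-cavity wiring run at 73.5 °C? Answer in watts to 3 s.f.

ρ = 0.0256 Ω·mm²/m = 2.56×10^-8 Ω·m
A = 7.89 mm² = 7.890e-06 m²
R₍25₎ = ρL/A = (2.56×10^-8)(24.2)/(7.890e-06) = 0.07852 Ω
R₍73.5₎ = R₍25₎(1 + αΔT) = 0.07852 × (1 + 0.004×48.5) = 0.09375 Ω
P = I²R = (15.9)² × 0.09375 = 23.7 W

23.7 W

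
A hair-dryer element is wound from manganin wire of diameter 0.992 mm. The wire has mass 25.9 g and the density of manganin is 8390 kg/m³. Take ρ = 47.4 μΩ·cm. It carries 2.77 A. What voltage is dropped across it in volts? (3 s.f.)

6.79 V

ρ = 47.4 μΩ·cm = 4.74×10^-7 Ω·m
A = π(d/2)² = π(4.9600e-04 m)² = 7.7288e-07 m²
L = m/(density·A) = 0.0259/(8390×7.7288e-07) = 3.994 m
R = ρL/A = (4.74×10^-7)(3.994)/(7.7288e-07) = 2.45 Ω
V = IR = 2.77 × 2.45 = 6.79 V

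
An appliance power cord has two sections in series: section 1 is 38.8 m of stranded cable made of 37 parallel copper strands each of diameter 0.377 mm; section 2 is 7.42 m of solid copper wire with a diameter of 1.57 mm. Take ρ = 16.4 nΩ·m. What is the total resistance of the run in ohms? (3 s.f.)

ρ = 16.4 nΩ·m = 1.64×10^-8 Ω·m
Section 1: A_strand = π(1.8850e-04)² = 1.116e-07 m²; R₁ = ρL/(N·A_s) = (1.64×10^-8)(38.8)/(37×1.116e-07) = 0.1541 Ω
Section 2: A = π(d/2)² = π(7.8500e-04 m)² = 1.936e-06 m²
R₂ = (1.64×10^-8)(7.42)/(1.936e-06) = 0.06286 Ω
R = R₁ + R₂ = 0.217 Ω

0.217 Ω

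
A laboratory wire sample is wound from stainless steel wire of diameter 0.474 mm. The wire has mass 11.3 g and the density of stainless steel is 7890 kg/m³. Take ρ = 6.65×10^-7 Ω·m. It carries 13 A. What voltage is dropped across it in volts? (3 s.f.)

A = π(d/2)² = π(2.3700e-04 m)² = 1.7646e-07 m²
L = m/(density·A) = 0.0113/(7890×1.7646e-07) = 8.116 m
R = ρL/A = (6.65×10^-7)(8.116)/(1.7646e-07) = 30.59 Ω
V = IR = 13 × 30.59 = 398 V

398 V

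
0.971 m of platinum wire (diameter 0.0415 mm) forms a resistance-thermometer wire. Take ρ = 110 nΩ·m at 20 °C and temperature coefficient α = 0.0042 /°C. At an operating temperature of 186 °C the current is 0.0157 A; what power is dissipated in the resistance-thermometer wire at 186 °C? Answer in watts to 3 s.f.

0.0330 W

ρ = 110 nΩ·m = 1.10×10^-7 Ω·m
A = π(d/2)² = π(2.0750e-05 m)² = 1.353e-09 m²
R₍20₎ = ρL/A = (1.10×10^-7)(0.971)/(1.353e-09) = 78.96 Ω
R₍186₎ = R₍20₎(1 + αΔT) = 78.96 × (1 + 0.0042×166) = 134 Ω
P = I²R = (0.0157)² × 134 = 0.0330 W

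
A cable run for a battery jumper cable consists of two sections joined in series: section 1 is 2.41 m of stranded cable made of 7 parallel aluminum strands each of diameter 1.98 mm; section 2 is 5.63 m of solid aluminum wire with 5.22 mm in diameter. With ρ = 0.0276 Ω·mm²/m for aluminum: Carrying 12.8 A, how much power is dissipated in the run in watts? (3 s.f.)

ρ = 0.0276 Ω·mm²/m = 2.76×10^-8 Ω·m
Section 1: A_strand = π(9.9000e-04)² = 3.079e-06 m²; R₁ = ρL/(N·A_s) = (2.76×10^-8)(2.41)/(7×3.079e-06) = 0.003086 Ω
Section 2: A = π(d/2)² = π(2.6100e-03 m)² = 2.140e-05 m²
R₂ = (2.76×10^-8)(5.63)/(2.140e-05) = 0.007261 Ω
R = R₁ + R₂ = 0.01035 Ω
P = I²R = (12.8)² × 0.01035 = 1.70 W

1.70 W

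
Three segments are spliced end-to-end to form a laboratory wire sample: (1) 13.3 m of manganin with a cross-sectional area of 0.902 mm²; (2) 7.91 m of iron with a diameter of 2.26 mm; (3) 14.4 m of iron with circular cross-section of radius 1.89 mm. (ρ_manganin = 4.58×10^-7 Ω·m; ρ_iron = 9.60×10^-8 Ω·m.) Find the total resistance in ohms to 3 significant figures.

Seg 1: A = 0.902 mm² = 9.020e-07 m²
R_1 = (4.58×10^-7)(13.3)/(9.020e-07) = 6.753 Ω
Seg 2: A = π(d/2)² = π(1.1300e-03 m)² = 4.011e-06 m²
R_2 = (9.60×10^-8)(7.91)/(4.011e-06) = 0.1893 Ω
Seg 3: A = πr² = π(1.8900e-03 m)² = 1.122e-05 m²
R_3 = (9.60×10^-8)(14.4)/(1.122e-05) = 0.1232 Ω
R_total = R_1 + R_2 + R_3 = 7.07 Ω

7.07 Ω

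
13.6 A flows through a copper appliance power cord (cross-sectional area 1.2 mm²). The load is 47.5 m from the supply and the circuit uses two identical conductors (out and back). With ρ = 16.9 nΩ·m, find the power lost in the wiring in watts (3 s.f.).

247 W

ρ = 16.9 nΩ·m = 1.69×10^-8 Ω·m
A = 1.2 mm² = 1.200e-06 m²
Total conductor length (both ways) L = 2 × 47.5 = 95 m
R = ρL/A = (1.69×10^-8)(95)/(1.200e-06) = 1.338 Ω
P = I²R = (13.6)² × 1.338 = 247 W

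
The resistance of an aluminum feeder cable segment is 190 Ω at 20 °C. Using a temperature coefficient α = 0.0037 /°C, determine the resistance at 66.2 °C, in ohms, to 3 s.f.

222 Ω

ΔT = 66.2 − 20 = 46.2 °C
R = R₀(1 + αΔT) = 190 × (1 + 0.0037×46.2) = 190 × 1.171 = 222 Ω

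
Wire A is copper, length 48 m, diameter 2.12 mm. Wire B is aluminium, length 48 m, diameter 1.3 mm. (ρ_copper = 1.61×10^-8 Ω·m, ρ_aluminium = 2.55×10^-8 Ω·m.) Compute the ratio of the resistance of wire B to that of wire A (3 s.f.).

4.21

R ∝ ρL/d², so R_B/R_A = (ρ_B/ρ_A) × (d_A/d_B)²
= (2.55×10^-8/1.61×10^-8) × (2.12/1.3)² = 4.21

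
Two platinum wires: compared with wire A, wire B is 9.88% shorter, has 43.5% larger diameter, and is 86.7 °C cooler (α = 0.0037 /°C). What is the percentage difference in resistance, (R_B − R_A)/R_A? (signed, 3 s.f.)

-70.3%

R ∝ ρL/d² with ρ ∝ (1+αΔT), so R_B/R_A = (1 − 9.88/100) × (1 + 43.5/100)⁻² × (1 − 0.0037×86.7)
= 0.9012 × 0.4856 × 0.6792 = 0.2973
(R_B − R_A)/R_A = 0.2973 − 1 = -70.3%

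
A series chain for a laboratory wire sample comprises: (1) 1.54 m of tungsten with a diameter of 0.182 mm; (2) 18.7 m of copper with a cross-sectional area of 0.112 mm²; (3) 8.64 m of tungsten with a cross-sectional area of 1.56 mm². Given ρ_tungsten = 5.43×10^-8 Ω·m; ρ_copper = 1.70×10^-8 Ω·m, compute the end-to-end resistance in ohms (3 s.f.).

6.35 Ω

Seg 1: A = π(d/2)² = π(9.1000e-05 m)² = 2.602e-08 m²
R_1 = (5.43×10^-8)(1.54)/(2.602e-08) = 3.214 Ω
Seg 2: A = 0.112 mm² = 1.120e-07 m²
R_2 = (1.70×10^-8)(18.7)/(1.120e-07) = 2.838 Ω
Seg 3: A = 1.56 mm² = 1.560e-06 m²
R_3 = (5.43×10^-8)(8.64)/(1.560e-06) = 0.3007 Ω
R_total = R_1 + R_2 + R_3 = 6.35 Ω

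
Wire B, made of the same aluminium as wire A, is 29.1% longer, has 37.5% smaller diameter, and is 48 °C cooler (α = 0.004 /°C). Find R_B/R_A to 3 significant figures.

R ∝ ρL/d² with ρ ∝ (1+αΔT), so R_B/R_A = (1 + 29.1/100) × (1 − 37.5/100)⁻² × (1 − 0.004×48)
= 1.291 × 2.56 × 0.808 = 2.67

2.67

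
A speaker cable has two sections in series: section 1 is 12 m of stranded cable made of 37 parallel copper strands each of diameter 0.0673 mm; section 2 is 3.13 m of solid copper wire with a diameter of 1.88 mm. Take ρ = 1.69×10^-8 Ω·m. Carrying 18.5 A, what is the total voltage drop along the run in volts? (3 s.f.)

Section 1: A_strand = π(3.3650e-05)² = 3.557e-09 m²; R₁ = ρL/(N·A_s) = (1.69×10^-8)(12)/(37×3.557e-09) = 1.541 Ω
Section 2: A = π(d/2)² = π(9.4000e-04 m)² = 2.776e-06 m²
R₂ = (1.69×10^-8)(3.13)/(2.776e-06) = 0.01906 Ω
R = R₁ + R₂ = 1.56 Ω
V = IR = 18.5 × 1.56 = 28.9 V

28.9 V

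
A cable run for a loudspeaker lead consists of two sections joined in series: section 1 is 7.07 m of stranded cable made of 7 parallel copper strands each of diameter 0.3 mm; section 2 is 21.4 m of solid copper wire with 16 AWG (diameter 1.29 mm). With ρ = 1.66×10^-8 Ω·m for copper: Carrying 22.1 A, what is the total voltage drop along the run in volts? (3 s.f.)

11.2 V

Section 1: A_strand = π(1.5000e-04)² = 7.069e-08 m²; R₁ = ρL/(N·A_s) = (1.66×10^-8)(7.07)/(7×7.069e-08) = 0.2372 Ω
Section 2: A = π(1.29/2 mm)² = π(6.4500e-04 m)² = 1.307e-06 m²
R₂ = (1.66×10^-8)(21.4)/(1.307e-06) = 0.2718 Ω
R = R₁ + R₂ = 0.509 Ω
V = IR = 22.1 × 0.509 = 11.2 V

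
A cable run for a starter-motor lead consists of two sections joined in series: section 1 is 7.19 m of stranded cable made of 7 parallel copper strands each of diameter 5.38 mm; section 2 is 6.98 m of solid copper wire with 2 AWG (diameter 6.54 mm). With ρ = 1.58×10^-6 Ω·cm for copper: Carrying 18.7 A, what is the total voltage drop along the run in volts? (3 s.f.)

ρ = 1.58×10^-6 Ω·cm = 1.58×10^-8 Ω·m
Section 1: A_strand = π(2.6900e-03)² = 2.273e-05 m²; R₁ = ρL/(N·A_s) = (1.58×10^-8)(7.19)/(7×2.273e-05) = 7.139×10^-4 Ω
Section 2: A = π(6.54/2 mm)² = π(3.2700e-03 m)² = 3.359e-05 m²
R₂ = (1.58×10^-8)(6.98)/(3.359e-05) = 0.003283 Ω
R = R₁ + R₂ = 0.003997 Ω
V = IR = 18.7 × 0.003997 = 0.0747 V

0.0747 V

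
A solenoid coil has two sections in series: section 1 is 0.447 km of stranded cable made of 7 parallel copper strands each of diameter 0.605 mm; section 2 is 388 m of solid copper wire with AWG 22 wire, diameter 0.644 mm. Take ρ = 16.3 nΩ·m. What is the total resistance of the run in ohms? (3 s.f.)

23.0 Ω

ρ = 16.3 nΩ·m = 1.63×10^-8 Ω·m
Section 1: A_strand = π(3.0250e-04)² = 2.875e-07 m²; R₁ = ρL/(N·A_s) = (1.63×10^-8)(447)/(7×2.875e-07) = 3.621 Ω
Section 2: A = π(0.644/2 mm)² = π(3.2200e-04 m)² = 3.257e-07 m²
R₂ = (1.63×10^-8)(388)/(3.257e-07) = 19.42 Ω
R = R₁ + R₂ = 23.0 Ω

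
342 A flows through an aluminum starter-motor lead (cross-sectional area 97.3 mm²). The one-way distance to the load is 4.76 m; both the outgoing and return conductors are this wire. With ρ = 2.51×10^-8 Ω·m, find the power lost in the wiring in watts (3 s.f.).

A = 97.3 mm² = 9.730e-05 m²
Total conductor length (both ways) L = 2 × 4.76 = 9.52 m
R = ρL/A = (2.51×10^-8)(9.52)/(9.730e-05) = 0.002456 Ω
P = I²R = (342)² × 0.002456 = 287 W

287 W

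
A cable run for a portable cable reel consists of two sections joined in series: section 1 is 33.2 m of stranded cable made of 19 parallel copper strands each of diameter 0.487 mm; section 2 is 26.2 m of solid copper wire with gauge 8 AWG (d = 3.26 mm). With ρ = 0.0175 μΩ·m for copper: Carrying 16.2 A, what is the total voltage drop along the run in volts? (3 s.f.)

3.55 V

ρ = 0.0175 μΩ·m = 1.75×10^-8 Ω·m
Section 1: A_strand = π(2.4350e-04)² = 1.863e-07 m²; R₁ = ρL/(N·A_s) = (1.75×10^-8)(33.2)/(19×1.863e-07) = 0.1642 Ω
Section 2: A = π(3.26/2 mm)² = π(1.6300e-03 m)² = 8.347e-06 m²
R₂ = (1.75×10^-8)(26.2)/(8.347e-06) = 0.05493 Ω
R = R₁ + R₂ = 0.2191 Ω
V = IR = 16.2 × 0.2191 = 3.55 V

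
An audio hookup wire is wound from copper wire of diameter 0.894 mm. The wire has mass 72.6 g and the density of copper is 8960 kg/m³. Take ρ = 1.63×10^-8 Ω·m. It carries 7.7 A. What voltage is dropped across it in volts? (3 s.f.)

2.58 V

A = π(d/2)² = π(4.4700e-04 m)² = 6.2772e-07 m²
L = m/(density·A) = 0.0726/(8960×6.2772e-07) = 12.91 m
R = ρL/A = (1.63×10^-8)(12.91)/(6.2772e-07) = 0.3352 Ω
V = IR = 7.7 × 0.3352 = 2.58 V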